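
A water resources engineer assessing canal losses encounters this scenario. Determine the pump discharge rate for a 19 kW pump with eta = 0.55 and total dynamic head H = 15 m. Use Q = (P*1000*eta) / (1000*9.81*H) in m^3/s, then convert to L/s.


Q = (P * 1000 * eta) / (rho * g * H)
  = (19 * 1000 * 0.55) / (1000 * 9.81 * 15)
  = 10450 / 147150
  = 0.07102 m^3/s = 71.02 L/s


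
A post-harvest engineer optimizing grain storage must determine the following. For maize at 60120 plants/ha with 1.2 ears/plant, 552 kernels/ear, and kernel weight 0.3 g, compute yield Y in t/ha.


Y = density * ears * kernels * kw
  = 60120 * 1.2 * 552 * 0.3 g/ha
  = 11947046.40 g/ha
  = 11947.05 kg/ha = 11.95 t/ha


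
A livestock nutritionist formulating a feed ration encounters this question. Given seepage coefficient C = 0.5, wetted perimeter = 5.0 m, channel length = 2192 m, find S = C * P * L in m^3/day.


S = C * P * L
  = 0.5 * 5.0 * 2192
  = 5480 m^3/day


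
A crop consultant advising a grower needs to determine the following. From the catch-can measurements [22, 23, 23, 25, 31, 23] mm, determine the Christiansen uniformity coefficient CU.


xbar = 147 / 6 = 24.500
sum|xi - xbar| = 14
CU = 100 * (1 - 14 / (6 * 24.500))
   = 100 * (1 - 0.0952)
   = 90.48%


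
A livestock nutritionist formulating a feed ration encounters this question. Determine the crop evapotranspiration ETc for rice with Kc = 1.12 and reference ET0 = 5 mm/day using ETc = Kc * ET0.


ETc = Kc * ET0
    = 1.12 * 5
    = 5.60 mm/day


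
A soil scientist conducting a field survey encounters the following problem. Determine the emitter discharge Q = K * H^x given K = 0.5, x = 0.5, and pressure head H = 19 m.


Q = K * H^x
  = 0.5 * 19^0.5
  = 0.5 * 4.3589
  = 2.18 L/h


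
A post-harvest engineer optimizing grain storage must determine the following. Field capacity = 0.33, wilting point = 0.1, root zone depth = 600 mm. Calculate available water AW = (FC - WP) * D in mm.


AW = (FC - WP) * D
   = (0.33 - 0.1) * 600
   = 0.23 * 600
   = 138 mm


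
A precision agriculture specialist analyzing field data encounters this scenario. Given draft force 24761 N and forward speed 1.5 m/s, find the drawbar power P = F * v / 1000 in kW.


P = F * v / 1000
  = 24761 * 1.5 / 1000
  = 37141.50 / 1000
  = 37.14 kW


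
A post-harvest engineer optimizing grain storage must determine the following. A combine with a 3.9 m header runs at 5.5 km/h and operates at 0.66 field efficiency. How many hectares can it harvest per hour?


C = w * v * eta_f / 10
  = 3.9 * 5.5 * 0.66 / 10
  = 14.16 / 10
  = 1.42 ha/h


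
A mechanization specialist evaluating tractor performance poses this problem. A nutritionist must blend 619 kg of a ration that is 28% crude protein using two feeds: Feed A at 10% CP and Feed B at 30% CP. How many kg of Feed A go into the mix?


parts_A = CP_b - target = 30 - 28 = 2
parts_B = target - CP_a = 28 - 10 = 18
total_parts = 2 + 18 = 20
Feed A = 619 * 2 / 20 = 61.90 kg
Feed B = 619 * 18 / 20 = 557.10 kg

61.90 kg


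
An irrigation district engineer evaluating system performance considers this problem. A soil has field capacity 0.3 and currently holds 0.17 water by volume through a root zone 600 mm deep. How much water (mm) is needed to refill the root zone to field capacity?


SMD = (FC - theta) * D
    = (0.3 - 0.17) * 600
    = 0.130 * 600
    = 78 mm


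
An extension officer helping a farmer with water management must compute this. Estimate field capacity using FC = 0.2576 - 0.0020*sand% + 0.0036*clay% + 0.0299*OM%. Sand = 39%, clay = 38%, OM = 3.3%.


FC = 0.2576 - 0.0020*39 + 0.0036*38 + 0.0299*3.3
   = 0.2576 - 0.0780 + 0.1368 + 0.0987
   = 0.4151


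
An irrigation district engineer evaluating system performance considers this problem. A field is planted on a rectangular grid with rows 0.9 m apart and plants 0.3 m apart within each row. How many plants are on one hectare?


D = 10000 / (row_sp * plant_sp)
  = 10000 / (0.9 * 0.3)
  = 10000 / 0.2700
  = 37037.04 plants/ha


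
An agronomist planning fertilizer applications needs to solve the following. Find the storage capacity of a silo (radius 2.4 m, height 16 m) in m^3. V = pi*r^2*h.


V = pi * r^2 * h
  = pi * 2.4^2 * 16
  = pi * 5.76 * 16
  = 289.53 m^3


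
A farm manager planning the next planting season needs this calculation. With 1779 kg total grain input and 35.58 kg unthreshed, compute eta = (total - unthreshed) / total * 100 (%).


eta = (total - unthreshed) / total * 100
    = (1779 - 35.58) / 1779 * 100
    = 1743.42 / 1779 * 100
    = 98%


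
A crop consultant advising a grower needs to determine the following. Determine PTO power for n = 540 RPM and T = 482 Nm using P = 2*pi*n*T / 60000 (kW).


P = 2*pi*n*T / 60000
  = 2*pi * 540 * 482 / 60000
  = 1635387.47 / 60000
  = 27.26 kW


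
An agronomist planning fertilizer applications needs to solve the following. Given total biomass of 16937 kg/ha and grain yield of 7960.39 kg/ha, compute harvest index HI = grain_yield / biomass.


HI = grain_yield / biomass
   = 7960.39 / 16937
   = 0.47


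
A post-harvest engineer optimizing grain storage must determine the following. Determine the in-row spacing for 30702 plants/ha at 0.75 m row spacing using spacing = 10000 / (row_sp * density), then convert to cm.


spacing = 10000 / (row_sp * density)
        = 10000 / (0.75 * 30702)
        = 10000 / 23026.50
        = 0.43428 m = 43.43 cm


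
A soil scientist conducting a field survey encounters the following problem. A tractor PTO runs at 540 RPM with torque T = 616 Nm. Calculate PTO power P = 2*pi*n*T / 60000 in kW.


P = 2*pi*n*T / 60000
  = 2*pi * 540 * 616 / 60000
  = 2090038.76 / 60000
  = 34.83 kW


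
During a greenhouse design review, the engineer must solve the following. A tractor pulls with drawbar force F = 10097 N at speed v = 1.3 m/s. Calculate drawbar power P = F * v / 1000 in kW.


P = F * v / 1000
  = 10097 * 1.3 / 1000
  = 13126.10 / 1000
  = 13.13 kW


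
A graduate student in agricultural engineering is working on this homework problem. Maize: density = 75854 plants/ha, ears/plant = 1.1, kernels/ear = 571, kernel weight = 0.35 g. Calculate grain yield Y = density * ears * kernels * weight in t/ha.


Y = density * ears * kernels * kw
  = 75854 * 1.1 * 571 * 0.35 g/ha
  = 16675364.09 g/ha
  = 16675.36 kg/ha = 16.68 t/ha


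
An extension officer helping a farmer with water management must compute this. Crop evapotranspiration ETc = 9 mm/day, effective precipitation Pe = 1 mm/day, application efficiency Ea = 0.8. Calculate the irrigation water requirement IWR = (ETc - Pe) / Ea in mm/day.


IWR = (ETc - Pe) / Ea
    = (9 - 1) / 0.8
    = 8 / 0.8
    = 10 mm/day


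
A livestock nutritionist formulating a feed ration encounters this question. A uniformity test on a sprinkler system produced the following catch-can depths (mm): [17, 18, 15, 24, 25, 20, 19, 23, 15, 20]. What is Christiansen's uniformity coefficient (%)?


xbar = 196 / 10 = 19.600
sum|xi - xbar| = 28
CU = 100 * (1 - 28 / (10 * 19.600))
   = 100 * (1 - 0.1429)
   = 85.71%


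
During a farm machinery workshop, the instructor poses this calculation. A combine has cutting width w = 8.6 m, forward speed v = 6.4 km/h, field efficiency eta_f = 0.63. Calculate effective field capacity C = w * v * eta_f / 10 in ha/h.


C = w * v * eta_f / 10
  = 8.6 * 6.4 * 0.63 / 10
  = 34.68 / 10
  = 3.47 ha/h


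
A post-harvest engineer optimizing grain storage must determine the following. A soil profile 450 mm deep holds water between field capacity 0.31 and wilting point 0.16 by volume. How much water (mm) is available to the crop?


AW = (FC - WP) * D
   = (0.31 - 0.16) * 450
   = 0.15 * 450
   = 67.50 mm


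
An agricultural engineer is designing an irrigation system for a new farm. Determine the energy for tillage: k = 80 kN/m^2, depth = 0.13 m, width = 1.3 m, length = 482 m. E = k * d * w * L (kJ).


E = k * d * w * L
  = 80 * 0.13 * 1.3 * 482
  = 6516.64 kJ


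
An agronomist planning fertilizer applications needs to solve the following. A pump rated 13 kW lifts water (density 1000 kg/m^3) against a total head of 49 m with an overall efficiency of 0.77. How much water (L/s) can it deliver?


Q = (P * 1000 * eta) / (rho * g * H)
  = (13 * 1000 * 0.77) / (1000 * 9.81 * 49)
  = 10010 / 480690
  = 0.02082 m^3/s = 20.82 L/s


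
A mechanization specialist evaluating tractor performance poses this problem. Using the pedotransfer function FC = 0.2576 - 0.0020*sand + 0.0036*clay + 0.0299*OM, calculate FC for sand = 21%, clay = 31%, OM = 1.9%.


FC = 0.2576 - 0.0020*21 + 0.0036*31 + 0.0299*1.9
   = 0.2576 - 0.0420 + 0.1116 + 0.0568
   = 0.3840


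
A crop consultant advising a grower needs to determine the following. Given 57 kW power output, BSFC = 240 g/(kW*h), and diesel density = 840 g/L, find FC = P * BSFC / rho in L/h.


FC = P * BSFC / rho_fuel
   = 57 * 240 / 840
   = 13680 / 840
   = 16.29 L/h


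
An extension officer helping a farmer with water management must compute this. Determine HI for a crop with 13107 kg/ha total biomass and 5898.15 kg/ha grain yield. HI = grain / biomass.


HI = grain_yield / biomass
   = 5898.15 / 13107
   = 0.45


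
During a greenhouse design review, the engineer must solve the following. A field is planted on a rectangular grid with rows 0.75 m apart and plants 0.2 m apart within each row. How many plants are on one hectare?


D = 10000 / (row_sp * plant_sp)
  = 10000 / (0.75 * 0.2)
  = 10000 / 0.1500
  = 66666.67 plants/ha


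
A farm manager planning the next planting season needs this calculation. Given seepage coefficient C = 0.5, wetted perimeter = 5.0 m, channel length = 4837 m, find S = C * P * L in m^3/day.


S = C * P * L
  = 0.5 * 5.0 * 4837
  = 12092.50 m^3/day


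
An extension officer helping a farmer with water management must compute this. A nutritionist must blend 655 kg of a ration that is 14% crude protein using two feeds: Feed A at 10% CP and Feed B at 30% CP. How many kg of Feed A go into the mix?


parts_A = CP_b - target = 30 - 14 = 16
parts_B = target - CP_a = 14 - 10 = 4
total_parts = 16 + 4 = 20
Feed A = 655 * 16 / 20 = 524 kg
Feed B = 655 * 4 / 20 = 131 kg

524 kg


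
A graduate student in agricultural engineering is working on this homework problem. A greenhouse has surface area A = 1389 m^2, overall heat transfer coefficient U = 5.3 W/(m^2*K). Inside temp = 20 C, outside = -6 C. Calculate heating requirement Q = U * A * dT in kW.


dT = 20 - (-6) = 26 K
Q = U * A * dT
  = 5.3 * 1389 * 26
  = 191404.20 W = 191.40 kW


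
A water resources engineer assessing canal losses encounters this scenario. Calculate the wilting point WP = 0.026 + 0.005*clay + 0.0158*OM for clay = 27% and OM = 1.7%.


WP = 0.026 + 0.005*27 + 0.0158*1.7
   = 0.026 + 0.1350 + 0.0269
   = 0.1879


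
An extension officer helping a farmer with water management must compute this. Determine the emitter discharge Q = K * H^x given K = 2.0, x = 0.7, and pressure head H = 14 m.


Q = K * H^x
  = 2.0 * 14^0.7
  = 2.0 * 6.3429
  = 12.69 L/h


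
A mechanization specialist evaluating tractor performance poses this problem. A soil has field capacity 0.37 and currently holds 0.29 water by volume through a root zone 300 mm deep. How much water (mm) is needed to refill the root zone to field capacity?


SMD = (FC - theta) * D
    = (0.37 - 0.29) * 300
    = 0.080 * 300
    = 24 mm


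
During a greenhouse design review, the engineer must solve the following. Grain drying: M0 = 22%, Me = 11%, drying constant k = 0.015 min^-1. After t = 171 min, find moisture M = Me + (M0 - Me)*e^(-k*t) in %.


M = Me + (M0 - Me) * e^(-k*t)
  = 11 + (22 - 11) * e^(-0.015*171)
  = 11 + 11 * e^(-2.565)
  = 11 + 11 * 0.07692
  = 11 + 0.8461
  = 11.85%


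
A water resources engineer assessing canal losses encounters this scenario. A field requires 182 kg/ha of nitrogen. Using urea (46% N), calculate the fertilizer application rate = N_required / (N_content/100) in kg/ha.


Rate = N_required / (N_content / 100)
     = 182 / (46 / 100)
     = 182 / 0.46
     = 395.65 kg/ha


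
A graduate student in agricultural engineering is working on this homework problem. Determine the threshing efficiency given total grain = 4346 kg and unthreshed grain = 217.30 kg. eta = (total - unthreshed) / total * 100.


eta = (total - unthreshed) / total * 100
    = (4346 - 217.30) / 4346 * 100
    = 4128.70 / 4346 * 100
    = 95%


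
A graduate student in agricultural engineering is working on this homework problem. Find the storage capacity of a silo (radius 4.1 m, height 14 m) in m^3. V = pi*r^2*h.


V = pi * r^2 * h
  = pi * 4.1^2 * 14
  = pi * 16.81 * 14
  = 739.34 m^3


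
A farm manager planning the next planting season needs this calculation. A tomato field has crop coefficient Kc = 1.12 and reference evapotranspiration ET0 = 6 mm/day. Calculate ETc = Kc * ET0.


ETc = Kc * ET0
    = 1.12 * 6
    = 6.72 mm/day


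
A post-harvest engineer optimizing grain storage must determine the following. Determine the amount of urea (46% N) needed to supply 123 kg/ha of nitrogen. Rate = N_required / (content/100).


Rate = N_required / (N_content / 100)
     = 123 / (46 / 100)
     = 123 / 0.46
     = 267.39 kg/ha


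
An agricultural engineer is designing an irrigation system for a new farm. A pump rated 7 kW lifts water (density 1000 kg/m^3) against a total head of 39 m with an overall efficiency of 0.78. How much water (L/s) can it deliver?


Q = (P * 1000 * eta) / (rho * g * H)
  = (7 * 1000 * 0.78) / (1000 * 9.81 * 39)
  = 5460 / 382590
  = 0.01427 m^3/s = 14.27 L/s


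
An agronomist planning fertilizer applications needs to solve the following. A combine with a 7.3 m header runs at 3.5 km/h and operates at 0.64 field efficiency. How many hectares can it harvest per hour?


C = w * v * eta_f / 10
  = 7.3 * 3.5 * 0.64 / 10
  = 16.35 / 10
  = 1.64 ha/h


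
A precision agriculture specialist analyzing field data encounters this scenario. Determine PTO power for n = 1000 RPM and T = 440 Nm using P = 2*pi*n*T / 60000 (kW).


P = 2*pi*n*T / 60000
  = 2*pi * 1000 * 440 / 60000
  = 2764601.54 / 60000
  = 46.08 kW


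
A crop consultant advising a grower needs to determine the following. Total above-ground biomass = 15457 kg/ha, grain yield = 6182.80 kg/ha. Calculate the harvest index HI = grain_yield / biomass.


HI = grain_yield / biomass
   = 6182.80 / 15457
   = 0.40


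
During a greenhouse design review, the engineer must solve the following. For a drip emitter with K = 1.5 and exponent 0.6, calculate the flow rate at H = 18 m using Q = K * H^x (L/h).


Q = K * H^x
  = 1.5 * 18^0.6
  = 1.5 * 5.6645
  = 8.50 L/h


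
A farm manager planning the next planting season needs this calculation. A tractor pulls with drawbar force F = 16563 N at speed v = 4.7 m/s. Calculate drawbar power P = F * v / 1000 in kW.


P = F * v / 1000
  = 16563 * 4.7 / 1000
  = 77846.10 / 1000
  = 77.85 kW


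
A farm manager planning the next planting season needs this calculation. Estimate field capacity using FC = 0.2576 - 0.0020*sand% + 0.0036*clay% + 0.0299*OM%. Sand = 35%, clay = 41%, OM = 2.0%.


FC = 0.2576 - 0.0020*35 + 0.0036*41 + 0.0299*2.0
   = 0.2576 - 0.0700 + 0.1476 + 0.0598
   = 0.3950


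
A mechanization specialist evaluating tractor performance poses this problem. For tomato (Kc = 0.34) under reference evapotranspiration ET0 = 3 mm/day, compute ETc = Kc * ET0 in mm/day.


ETc = Kc * ET0
    = 0.34 * 3
    = 1.02 mm/day


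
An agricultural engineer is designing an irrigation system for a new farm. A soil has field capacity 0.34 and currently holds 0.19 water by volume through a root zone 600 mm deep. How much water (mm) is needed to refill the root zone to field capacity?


SMD = (FC - theta) * D
    = (0.34 - 0.19) * 600
    = 0.150 * 600
    = 90 mm


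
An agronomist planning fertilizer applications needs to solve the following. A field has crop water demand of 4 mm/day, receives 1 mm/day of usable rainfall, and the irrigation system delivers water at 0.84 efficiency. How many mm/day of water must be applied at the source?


IWR = (ETc - Pe) / Ea
    = (4 - 1) / 0.84
    = 3 / 0.84
    = 3.57 mm/day


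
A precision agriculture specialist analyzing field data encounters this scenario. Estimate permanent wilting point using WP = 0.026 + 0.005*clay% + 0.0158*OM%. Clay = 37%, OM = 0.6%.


WP = 0.026 + 0.005*37 + 0.0158*0.6
   = 0.026 + 0.1850 + 0.0095
   = 0.2205


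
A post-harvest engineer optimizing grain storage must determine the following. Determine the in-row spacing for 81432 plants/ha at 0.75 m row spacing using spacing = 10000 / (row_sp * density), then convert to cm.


spacing = 10000 / (row_sp * density)
        = 10000 / (0.75 * 81432)
        = 10000 / 61074
        = 0.16374 m = 16.37 cm


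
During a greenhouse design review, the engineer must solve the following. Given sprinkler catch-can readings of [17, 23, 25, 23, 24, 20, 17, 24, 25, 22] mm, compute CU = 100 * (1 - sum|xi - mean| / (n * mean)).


xbar = 220 / 10 = 22
sum|xi - xbar| = 24
CU = 100 * (1 - 24 / (10 * 22))
   = 100 * (1 - 0.1091)
   = 89.09%


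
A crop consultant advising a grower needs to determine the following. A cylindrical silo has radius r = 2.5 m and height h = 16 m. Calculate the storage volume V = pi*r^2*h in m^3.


V = pi * r^2 * h
  = pi * 2.5^2 * 16
  = pi * 6.25 * 16
  = 314.16 m^3


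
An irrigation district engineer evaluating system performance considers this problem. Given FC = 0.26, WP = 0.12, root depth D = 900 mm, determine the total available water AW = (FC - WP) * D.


AW = (FC - WP) * D
   = (0.26 - 0.12) * 900
   = 0.14 * 900
   = 126 mm


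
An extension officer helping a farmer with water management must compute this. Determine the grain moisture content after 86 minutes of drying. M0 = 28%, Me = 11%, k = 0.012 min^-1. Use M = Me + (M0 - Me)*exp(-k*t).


M = Me + (M0 - Me) * e^(-k*t)
  = 11 + (28 - 11) * e^(-0.012*86)
  = 11 + 17 * e^(-1.032)
  = 11 + 17 * 0.35629
  = 11 + 6.0570
  = 17.06%


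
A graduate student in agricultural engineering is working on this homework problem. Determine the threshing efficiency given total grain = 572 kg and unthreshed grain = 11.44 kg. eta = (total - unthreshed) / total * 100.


eta = (total - unthreshed) / total * 100
    = (572 - 11.44) / 572 * 100
    = 560.56 / 572 * 100
    = 98%


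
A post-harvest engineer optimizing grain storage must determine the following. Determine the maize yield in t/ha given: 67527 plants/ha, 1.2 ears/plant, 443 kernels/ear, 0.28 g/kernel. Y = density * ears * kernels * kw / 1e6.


Y = density * ears * kernels * kw
  = 67527 * 1.2 * 443 * 0.28 g/ha
  = 10051258.90 g/ha
  = 10051.26 kg/ha = 10.05 t/ha


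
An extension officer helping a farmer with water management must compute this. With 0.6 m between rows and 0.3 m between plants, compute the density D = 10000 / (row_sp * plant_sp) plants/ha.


D = 10000 / (row_sp * plant_sp)
  = 10000 / (0.6 * 0.3)
  = 10000 / 0.1800
  = 55555.56 plants/ha


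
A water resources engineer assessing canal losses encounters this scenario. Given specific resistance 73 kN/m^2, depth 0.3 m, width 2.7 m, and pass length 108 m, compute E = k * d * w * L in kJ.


E = k * d * w * L
  = 73 * 0.3 * 2.7 * 108
  = 6386.04 kJ


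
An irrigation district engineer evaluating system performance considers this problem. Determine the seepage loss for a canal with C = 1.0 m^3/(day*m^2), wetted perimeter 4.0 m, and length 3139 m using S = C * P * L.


S = C * P * L
  = 1.0 * 4.0 * 3139
  = 12556 m^3/day


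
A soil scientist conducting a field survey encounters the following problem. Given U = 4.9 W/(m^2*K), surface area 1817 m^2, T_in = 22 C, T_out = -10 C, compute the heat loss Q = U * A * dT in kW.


dT = 22 - (-10) = 32 K
Q = U * A * dT
  = 4.9 * 1817 * 32
  = 284905.60 W = 284.91 kW


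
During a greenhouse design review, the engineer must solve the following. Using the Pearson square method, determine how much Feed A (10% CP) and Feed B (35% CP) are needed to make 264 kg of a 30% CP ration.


parts_A = CP_b - target = 35 - 30 = 5
parts_B = target - CP_a = 30 - 10 = 20
total_parts = 5 + 20 = 25
Feed A = 264 * 5 / 25 = 52.80 kg
Feed B = 264 * 20 / 25 = 211.20 kg

52.80 kg


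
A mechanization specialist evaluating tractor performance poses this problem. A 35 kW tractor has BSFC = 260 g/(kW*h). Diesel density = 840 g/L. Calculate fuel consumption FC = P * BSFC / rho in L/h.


FC = P * BSFC / rho_fuel
   = 35 * 260 / 840
   = 9100 / 840
   = 10.83 L/h


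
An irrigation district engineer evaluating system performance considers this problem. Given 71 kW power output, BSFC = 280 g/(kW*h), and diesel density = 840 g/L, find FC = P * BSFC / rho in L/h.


FC = P * BSFC / rho_fuel
   = 71 * 280 / 840
   = 19880 / 840
   = 23.67 L/h


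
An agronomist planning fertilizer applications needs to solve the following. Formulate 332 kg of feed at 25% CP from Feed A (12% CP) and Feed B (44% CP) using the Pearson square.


parts_A = CP_b - target = 44 - 25 = 19
parts_B = target - CP_a = 25 - 12 = 13
total_parts = 19 + 13 = 32
Feed A = 332 * 19 / 32 = 197.13 kg
Feed B = 332 * 13 / 32 = 134.88 kg

197.13 kg


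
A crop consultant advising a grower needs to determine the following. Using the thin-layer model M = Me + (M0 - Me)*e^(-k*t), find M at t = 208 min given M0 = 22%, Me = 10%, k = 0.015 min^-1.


M = Me + (M0 - Me) * e^(-k*t)
  = 10 + (22 - 10) * e^(-0.015*208)
  = 10 + 12 * e^(-3.120)
  = 10 + 12 * 0.04416
  = 10 + 0.5299
  = 10.53%


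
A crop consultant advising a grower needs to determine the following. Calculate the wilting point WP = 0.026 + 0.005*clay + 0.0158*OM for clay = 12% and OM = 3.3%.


WP = 0.026 + 0.005*12 + 0.0158*3.3
   = 0.026 + 0.0600 + 0.0521
   = 0.1381


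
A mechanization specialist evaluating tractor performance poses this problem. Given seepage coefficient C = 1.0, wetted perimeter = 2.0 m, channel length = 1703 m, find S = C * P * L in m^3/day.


S = C * P * L
  = 1.0 * 2.0 * 1703
  = 3406 m^3/day


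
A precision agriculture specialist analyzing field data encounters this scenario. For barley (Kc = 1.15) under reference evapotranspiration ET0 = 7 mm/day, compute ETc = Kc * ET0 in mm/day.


ETc = Kc * ET0
    = 1.15 * 7
    = 8.05 mm/day


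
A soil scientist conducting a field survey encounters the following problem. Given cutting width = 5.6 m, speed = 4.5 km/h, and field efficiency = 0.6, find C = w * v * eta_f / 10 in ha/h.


C = w * v * eta_f / 10
  = 5.6 * 4.5 * 0.6 / 10
  = 15.12 / 10
  = 1.51 ha/h


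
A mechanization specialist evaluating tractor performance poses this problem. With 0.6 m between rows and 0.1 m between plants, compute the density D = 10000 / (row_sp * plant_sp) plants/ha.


D = 10000 / (row_sp * plant_sp)
  = 10000 / (0.6 * 0.1)
  = 10000 / 0.0600
  = 166666.67 plants/ha


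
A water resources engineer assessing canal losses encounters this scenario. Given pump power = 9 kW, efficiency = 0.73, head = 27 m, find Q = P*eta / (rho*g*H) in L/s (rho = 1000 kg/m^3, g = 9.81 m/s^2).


Q = (P * 1000 * eta) / (rho * g * H)
  = (9 * 1000 * 0.73) / (1000 * 9.81 * 27)
  = 6570 / 264870
  = 0.02480 m^3/s = 24.80 L/s


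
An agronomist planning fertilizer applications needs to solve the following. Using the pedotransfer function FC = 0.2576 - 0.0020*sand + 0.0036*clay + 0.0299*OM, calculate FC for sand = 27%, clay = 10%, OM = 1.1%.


FC = 0.2576 - 0.0020*27 + 0.0036*10 + 0.0299*1.1
   = 0.2576 - 0.0540 + 0.0360 + 0.0329
   = 0.2725


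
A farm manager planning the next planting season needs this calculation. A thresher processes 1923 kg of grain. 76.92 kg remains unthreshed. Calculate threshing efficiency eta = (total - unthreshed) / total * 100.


eta = (total - unthreshed) / total * 100
    = (1923 - 76.92) / 1923 * 100
    = 1846.08 / 1923 * 100
    = 96%


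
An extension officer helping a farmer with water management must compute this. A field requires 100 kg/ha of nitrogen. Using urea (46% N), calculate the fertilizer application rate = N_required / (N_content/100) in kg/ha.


Rate = N_required / (N_content / 100)
     = 100 / (46 / 100)
     = 100 / 0.46
     = 217.39 kg/ha


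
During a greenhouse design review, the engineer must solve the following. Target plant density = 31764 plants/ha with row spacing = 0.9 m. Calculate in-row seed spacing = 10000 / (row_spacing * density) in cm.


spacing = 10000 / (row_sp * density)
        = 10000 / (0.9 * 31764)
        = 10000 / 28587.60
        = 0.34980 m = 34.98 cm


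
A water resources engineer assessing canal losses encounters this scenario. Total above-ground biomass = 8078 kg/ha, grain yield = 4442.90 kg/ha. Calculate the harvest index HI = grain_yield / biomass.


HI = grain_yield / biomass
   = 4442.90 / 8078
   = 0.55


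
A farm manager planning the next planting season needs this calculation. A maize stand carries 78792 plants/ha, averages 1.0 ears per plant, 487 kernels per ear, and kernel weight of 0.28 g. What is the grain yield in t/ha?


Y = density * ears * kernels * kw
  = 78792 * 1.0 * 487 * 0.28 g/ha
  = 10744077.12 g/ha
  = 10744.08 kg/ha = 10.74 t/ha


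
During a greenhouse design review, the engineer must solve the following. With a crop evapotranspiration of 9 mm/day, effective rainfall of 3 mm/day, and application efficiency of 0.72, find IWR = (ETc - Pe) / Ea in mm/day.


IWR = (ETc - Pe) / Ea
    = (9 - 3) / 0.72
    = 6 / 0.72
    = 8.33 mm/day


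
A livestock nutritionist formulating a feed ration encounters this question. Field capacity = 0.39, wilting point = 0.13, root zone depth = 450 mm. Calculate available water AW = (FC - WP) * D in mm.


AW = (FC - WP) * D
   = (0.39 - 0.13) * 450
   = 0.26 * 450
   = 117 mm


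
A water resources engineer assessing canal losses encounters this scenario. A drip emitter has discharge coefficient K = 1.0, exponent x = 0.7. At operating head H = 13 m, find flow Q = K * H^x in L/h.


Q = K * H^x
  = 1.0 * 13^0.7
  = 1.0 * 6.0223
  = 6.02 L/h


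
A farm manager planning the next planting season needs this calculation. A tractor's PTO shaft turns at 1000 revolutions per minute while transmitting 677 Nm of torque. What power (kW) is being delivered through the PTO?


P = 2*pi*n*T / 60000
  = 2*pi * 1000 * 677 / 60000
  = 4253716.45 / 60000
  = 70.90 kW


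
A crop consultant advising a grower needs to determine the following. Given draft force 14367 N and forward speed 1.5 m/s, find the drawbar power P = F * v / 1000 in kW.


P = F * v / 1000
  = 14367 * 1.5 / 1000
  = 21550.50 / 1000
  = 21.55 kW


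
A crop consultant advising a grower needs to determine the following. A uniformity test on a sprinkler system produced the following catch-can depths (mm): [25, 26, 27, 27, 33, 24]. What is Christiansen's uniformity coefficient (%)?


xbar = 162 / 6 = 27
sum|xi - xbar| = 12
CU = 100 * (1 - 12 / (6 * 27))
   = 100 * (1 - 0.0741)
   = 92.59%


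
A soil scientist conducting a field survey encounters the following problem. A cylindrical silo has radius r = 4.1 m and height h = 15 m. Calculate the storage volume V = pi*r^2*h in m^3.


V = pi * r^2 * h
  = pi * 4.1^2 * 15
  = pi * 16.81 * 15
  = 792.15 m^3


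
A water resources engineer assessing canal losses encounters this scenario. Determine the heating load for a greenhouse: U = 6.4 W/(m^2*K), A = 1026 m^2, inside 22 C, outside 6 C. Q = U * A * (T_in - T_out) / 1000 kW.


dT = 22 - (6) = 16 K
Q = U * A * dT
  = 6.4 * 1026 * 16
  = 105062.40 W = 105.06 kW


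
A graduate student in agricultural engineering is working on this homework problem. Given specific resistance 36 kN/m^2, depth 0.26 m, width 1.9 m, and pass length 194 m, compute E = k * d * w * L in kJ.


E = k * d * w * L
  = 36 * 0.26 * 1.9 * 194
  = 3450.10 kJ


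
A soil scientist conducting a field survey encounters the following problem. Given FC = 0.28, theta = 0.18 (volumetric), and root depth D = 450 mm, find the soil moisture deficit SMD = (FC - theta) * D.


SMD = (FC - theta) * D
    = (0.28 - 0.18) * 450
    = 0.100 * 450
    = 45 mm


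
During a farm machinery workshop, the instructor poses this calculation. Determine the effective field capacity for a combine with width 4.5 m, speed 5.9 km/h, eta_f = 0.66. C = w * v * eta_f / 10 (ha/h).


C = w * v * eta_f / 10
  = 4.5 * 5.9 * 0.66 / 10
  = 17.52 / 10
  = 1.75 ha/h


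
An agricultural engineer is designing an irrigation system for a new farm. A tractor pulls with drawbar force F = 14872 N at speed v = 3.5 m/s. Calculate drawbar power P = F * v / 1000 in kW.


P = F * v / 1000
  = 14872 * 3.5 / 1000
  = 52052 / 1000
  = 52.05 kW


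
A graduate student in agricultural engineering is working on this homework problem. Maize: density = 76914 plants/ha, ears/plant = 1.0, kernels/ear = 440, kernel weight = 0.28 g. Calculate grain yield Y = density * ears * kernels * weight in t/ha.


Y = density * ears * kernels * kw
  = 76914 * 1.0 * 440 * 0.28 g/ha
  = 9475804.80 g/ha
  = 9475.80 kg/ha = 9.48 t/ha


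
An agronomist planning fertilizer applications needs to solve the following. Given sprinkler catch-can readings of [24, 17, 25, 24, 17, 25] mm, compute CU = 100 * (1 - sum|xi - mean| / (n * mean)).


xbar = 132 / 6 = 22
sum|xi - xbar| = 20
CU = 100 * (1 - 20 / (6 * 22))
   = 100 * (1 - 0.1515)
   = 84.85%


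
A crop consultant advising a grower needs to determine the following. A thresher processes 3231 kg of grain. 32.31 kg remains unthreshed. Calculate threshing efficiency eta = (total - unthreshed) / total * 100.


eta = (total - unthreshed) / total * 100
    = (3231 - 32.31) / 3231 * 100
    = 3198.69 / 3231 * 100
    = 99%


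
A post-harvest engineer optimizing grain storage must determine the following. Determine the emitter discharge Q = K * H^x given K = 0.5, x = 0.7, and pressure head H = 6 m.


Q = K * H^x
  = 0.5 * 6^0.7
  = 0.5 * 3.5051
  = 1.75 L/h


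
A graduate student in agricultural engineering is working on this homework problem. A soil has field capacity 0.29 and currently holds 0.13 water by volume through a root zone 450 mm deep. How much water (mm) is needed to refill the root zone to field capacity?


SMD = (FC - theta) * D
    = (0.29 - 0.13) * 450
    = 0.160 * 450
    = 72 mm


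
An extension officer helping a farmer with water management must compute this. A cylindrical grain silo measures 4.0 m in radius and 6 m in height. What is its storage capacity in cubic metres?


V = pi * r^2 * h
  = pi * 4.0^2 * 6
  = pi * 16 * 6
  = 301.59 m^3


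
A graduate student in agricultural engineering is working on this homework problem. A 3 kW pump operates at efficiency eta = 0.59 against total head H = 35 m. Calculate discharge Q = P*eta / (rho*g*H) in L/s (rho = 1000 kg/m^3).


Q = (P * 1000 * eta) / (rho * g * H)
  = (3 * 1000 * 0.59) / (1000 * 9.81 * 35)
  = 1770 / 343350
  = 0.00516 m^3/s = 5.16 L/s


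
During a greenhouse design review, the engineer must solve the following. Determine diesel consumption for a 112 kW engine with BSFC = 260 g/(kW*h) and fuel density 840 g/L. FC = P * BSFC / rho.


FC = P * BSFC / rho_fuel
   = 112 * 260 / 840
   = 29120 / 840
   = 34.67 L/h


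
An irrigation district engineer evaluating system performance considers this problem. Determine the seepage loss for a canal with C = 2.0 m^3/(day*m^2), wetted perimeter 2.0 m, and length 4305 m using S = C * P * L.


S = C * P * L
  = 2.0 * 2.0 * 4305
  = 17220 m^3/day


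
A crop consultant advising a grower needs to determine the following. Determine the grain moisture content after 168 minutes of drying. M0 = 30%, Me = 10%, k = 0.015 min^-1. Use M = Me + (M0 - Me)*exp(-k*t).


M = Me + (M0 - Me) * e^(-k*t)
  = 10 + (30 - 10) * e^(-0.015*168)
  = 10 + 20 * e^(-2.520)
  = 10 + 20 * 0.08046
  = 10 + 1.6092
  = 11.61%


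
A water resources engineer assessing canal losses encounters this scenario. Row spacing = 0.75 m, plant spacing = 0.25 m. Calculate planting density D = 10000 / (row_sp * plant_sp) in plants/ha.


D = 10000 / (row_sp * plant_sp)
  = 10000 / (0.75 * 0.25)
  = 10000 / 0.1875
  = 53333.33 plants/ha


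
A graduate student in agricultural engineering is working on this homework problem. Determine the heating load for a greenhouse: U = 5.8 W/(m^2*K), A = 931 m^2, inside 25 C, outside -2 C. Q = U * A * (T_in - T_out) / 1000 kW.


dT = 25 - (-2) = 27 K
Q = U * A * dT
  = 5.8 * 931 * 27
  = 145794.60 W = 145.79 kW


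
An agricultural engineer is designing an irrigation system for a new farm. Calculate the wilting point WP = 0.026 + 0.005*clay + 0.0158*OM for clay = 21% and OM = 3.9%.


WP = 0.026 + 0.005*21 + 0.0158*3.9
   = 0.026 + 0.1050 + 0.0616
   = 0.1926


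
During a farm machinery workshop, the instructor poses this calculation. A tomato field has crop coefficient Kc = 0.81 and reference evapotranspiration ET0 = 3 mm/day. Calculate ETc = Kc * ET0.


ETc = Kc * ET0
    = 0.81 * 3
    = 2.43 mm/day


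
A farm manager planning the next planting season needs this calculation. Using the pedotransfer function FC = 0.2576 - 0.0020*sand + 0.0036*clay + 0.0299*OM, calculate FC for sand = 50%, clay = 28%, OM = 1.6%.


FC = 0.2576 - 0.0020*50 + 0.0036*28 + 0.0299*1.6
   = 0.2576 - 0.1000 + 0.1008 + 0.0478
   = 0.3062


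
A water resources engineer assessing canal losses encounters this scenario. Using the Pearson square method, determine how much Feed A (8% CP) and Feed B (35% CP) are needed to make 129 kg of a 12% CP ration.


parts_A = CP_b - target = 35 - 12 = 23
parts_B = target - CP_a = 12 - 8 = 4
total_parts = 23 + 4 = 27
Feed A = 129 * 23 / 27 = 109.89 kg
Feed B = 129 * 4 / 27 = 19.11 kg

109.89 kg


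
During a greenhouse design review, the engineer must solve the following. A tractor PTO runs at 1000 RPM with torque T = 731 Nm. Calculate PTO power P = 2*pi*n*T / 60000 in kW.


P = 2*pi*n*T / 60000
  = 2*pi * 1000 * 731 / 60000
  = 4593008.46 / 60000
  = 76.55 kW


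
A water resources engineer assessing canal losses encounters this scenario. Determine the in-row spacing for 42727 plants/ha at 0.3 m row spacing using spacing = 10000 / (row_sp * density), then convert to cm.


spacing = 10000 / (row_sp * density)
        = 10000 / (0.3 * 42727)
        = 10000 / 12818.10
        = 0.78015 m = 78.01 cm


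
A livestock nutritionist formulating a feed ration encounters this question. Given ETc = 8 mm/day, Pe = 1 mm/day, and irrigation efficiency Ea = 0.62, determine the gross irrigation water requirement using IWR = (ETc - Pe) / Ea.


IWR = (ETc - Pe) / Ea
    = (8 - 1) / 0.62
    = 7 / 0.62
    = 11.29 mm/day


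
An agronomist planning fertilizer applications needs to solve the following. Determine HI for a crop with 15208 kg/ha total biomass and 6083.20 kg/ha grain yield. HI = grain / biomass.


HI = grain_yield / biomass
   = 6083.20 / 15208
   = 0.40


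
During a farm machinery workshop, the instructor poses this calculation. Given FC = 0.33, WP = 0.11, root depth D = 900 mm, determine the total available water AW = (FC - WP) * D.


AW = (FC - WP) * D
   = (0.33 - 0.11) * 900
   = 0.22 * 900
   = 198 mm


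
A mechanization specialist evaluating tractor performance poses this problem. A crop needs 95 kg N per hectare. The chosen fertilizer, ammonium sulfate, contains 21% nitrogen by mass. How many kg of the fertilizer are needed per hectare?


Rate = N_required / (N_content / 100)
     = 95 / (21 / 100)
     = 95 / 0.21
     = 452.38 kg/ha


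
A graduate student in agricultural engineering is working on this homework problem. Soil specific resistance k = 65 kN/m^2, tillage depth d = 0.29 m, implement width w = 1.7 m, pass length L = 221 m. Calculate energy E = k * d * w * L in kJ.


E = k * d * w * L
  = 65 * 0.29 * 1.7 * 221
  = 7081.95 kJ


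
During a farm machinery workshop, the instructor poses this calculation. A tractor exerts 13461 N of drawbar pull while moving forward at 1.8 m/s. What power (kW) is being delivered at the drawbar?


P = F * v / 1000
  = 13461 * 1.8 / 1000
  = 24229.80 / 1000
  = 24.23 kW


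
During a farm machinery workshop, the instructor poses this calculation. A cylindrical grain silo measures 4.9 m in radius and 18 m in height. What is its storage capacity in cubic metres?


V = pi * r^2 * h
  = pi * 4.9^2 * 18
  = pi * 24.01 * 18
  = 1357.73 m^3


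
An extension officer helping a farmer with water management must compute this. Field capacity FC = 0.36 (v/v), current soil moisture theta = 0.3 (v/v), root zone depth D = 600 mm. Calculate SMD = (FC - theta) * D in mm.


SMD = (FC - theta) * D
    = (0.36 - 0.3) * 600
    = 0.060 * 600
    = 36 mm


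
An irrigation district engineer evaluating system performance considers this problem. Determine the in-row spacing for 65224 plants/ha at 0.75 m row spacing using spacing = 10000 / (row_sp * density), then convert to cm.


spacing = 10000 / (row_sp * density)
        = 10000 / (0.75 * 65224)
        = 10000 / 48918
        = 0.20442 m = 20.44 cm


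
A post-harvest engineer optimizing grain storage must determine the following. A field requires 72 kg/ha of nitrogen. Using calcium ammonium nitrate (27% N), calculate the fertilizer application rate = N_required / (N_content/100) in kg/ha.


Rate = N_required / (N_content / 100)
     = 72 / (27 / 100)
     = 72 / 0.27
     = 266.67 kg/ha


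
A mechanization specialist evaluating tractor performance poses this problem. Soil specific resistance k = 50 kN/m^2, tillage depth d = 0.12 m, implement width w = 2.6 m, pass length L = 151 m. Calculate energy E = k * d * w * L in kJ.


E = k * d * w * L
  = 50 * 0.12 * 2.6 * 151
  = 2355.60 kJ


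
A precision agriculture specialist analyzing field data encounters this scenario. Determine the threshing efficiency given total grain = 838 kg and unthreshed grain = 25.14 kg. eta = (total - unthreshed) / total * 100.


eta = (total - unthreshed) / total * 100
    = (838 - 25.14) / 838 * 100
    = 812.86 / 838 * 100
    = 97%


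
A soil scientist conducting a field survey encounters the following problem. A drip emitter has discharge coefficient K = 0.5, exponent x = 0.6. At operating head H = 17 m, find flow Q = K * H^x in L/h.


Q = K * H^x
  = 0.5 * 17^0.6
  = 0.5 * 5.4736
  = 2.74 L/h


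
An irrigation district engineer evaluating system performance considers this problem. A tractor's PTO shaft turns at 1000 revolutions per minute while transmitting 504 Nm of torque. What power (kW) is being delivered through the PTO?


P = 2*pi*n*T / 60000
  = 2*pi * 1000 * 504 / 60000
  = 3166725.39 / 60000
  = 52.78 kW


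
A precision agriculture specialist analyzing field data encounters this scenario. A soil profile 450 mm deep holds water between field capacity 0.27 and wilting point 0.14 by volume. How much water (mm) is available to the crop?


AW = (FC - WP) * D
   = (0.27 - 0.14) * 450
   = 0.13 * 450
   = 58.50 mm


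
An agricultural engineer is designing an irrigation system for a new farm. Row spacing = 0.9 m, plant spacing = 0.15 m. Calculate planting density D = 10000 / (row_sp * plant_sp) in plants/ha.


D = 10000 / (row_sp * plant_sp)
  = 10000 / (0.9 * 0.15)
  = 10000 / 0.1350
  = 74074.07 plants/ha


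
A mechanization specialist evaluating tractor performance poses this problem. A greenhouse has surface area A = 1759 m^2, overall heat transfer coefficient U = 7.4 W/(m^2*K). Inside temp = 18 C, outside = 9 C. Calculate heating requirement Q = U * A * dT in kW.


dT = 18 - (9) = 9 K
Q = U * A * dT
  = 7.4 * 1759 * 9
  = 117149.40 W = 117.15 kW
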